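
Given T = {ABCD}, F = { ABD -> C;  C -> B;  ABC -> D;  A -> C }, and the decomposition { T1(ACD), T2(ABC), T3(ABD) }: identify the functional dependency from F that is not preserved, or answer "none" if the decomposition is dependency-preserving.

ABD → C: restricted closure across fragments reaches C.
C → B lies within T2.
ABC → D: restricted closure across fragments reaches D.
A → C lies within T1.
Every dependency is enforceable on the fragments, so the decomposition is dependency-preserving.

none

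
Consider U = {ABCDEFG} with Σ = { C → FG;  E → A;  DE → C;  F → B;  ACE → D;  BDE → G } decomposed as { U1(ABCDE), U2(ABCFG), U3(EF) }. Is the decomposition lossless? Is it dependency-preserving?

lossless and dependency-preserving

Lossless test (chase): Rows 1 and 2 agree on C; apply C→FG and equate their FG entries. Rows 1 and 3 agree on E; apply E→A and equate their A entries. Rows 1 and 3 agree on F; apply F→B and equate their B entries. Row 1 is now all distinguished symbols — the join is lossless.
Dependency preservation: BDE → G is not contained in any single fragment, but the restricted closure of its left-hand side across the fragments still reaches the right-hand side; the remaining FDs each lie inside some fragment. All dependencies are preserved.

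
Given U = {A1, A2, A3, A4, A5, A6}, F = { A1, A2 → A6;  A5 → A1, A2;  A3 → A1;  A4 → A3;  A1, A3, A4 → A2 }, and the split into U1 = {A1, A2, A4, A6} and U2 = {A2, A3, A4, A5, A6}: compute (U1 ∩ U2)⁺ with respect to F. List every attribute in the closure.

A1, A2, A3, A4, A6

U1 ∩ U2 = {A2, A4, A6}.
A4 → A3 applies, adding A3
A3 → A1 applies, adding A1
Closure: {A1, A2, A3, A4, A6}.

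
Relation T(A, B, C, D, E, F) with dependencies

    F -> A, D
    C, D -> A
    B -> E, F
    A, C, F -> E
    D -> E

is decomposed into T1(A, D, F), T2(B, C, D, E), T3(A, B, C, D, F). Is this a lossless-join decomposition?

Chase test. Columns are A, B, C, D, E, F; row i has aⱼ where attribute j ∈ Ti, else bᵢⱼ.
Initial tableau (one row per fragment):
  row 1: a1 b12 b13 a4 b15 a6
  row 2: b21 a2 a3 a4 a5 b26
  row 3: a1 a2 a3 a4 b35 a6
Rows 2 and 3 agree on C, D; apply C, D→A and equate their A entries.
Rows 2 and 3 agree on B; apply B→E, F and equate their E, F entries.
Rows 1 and 2 agree on D; apply D→E and equate their E entries.
Row 2 is now all distinguished symbols — the join is lossless.

Yes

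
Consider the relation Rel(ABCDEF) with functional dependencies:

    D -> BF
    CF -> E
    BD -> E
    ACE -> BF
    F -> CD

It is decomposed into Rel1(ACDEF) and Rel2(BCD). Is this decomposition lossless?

Yes

Common attributes: Rel1 ∩ Rel2 = {CD}.
Closure of {CD}: D → BF applies, adding BF; CF → E applies, adding E. So (CD)⁺ = {BCDEF}.
This closure contains every attribute of Rel2, so Rel1 ∩ Rel2 → Rel2. The join is lossless.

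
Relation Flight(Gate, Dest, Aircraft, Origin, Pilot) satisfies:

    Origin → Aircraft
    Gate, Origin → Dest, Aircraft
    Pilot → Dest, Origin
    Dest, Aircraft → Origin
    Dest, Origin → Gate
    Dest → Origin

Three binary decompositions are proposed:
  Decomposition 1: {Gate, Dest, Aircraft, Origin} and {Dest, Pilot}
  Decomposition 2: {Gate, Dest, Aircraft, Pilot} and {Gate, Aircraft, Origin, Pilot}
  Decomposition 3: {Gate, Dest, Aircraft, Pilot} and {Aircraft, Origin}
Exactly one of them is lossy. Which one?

Decomposition 1: common = {Dest}, closure = {Gate, Dest, Aircraft, Origin} → lossless.
Decomposition 2: common = {Gate, Aircraft, Pilot}, closure = {Gate, Dest, Aircraft, Origin, Pilot} → lossless.
Decomposition 3: common = {Aircraft}, closure = {Aircraft} → lossy.

Decomposition 3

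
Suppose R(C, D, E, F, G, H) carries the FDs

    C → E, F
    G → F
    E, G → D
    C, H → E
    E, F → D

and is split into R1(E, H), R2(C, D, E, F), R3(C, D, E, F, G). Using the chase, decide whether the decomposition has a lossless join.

No

Chase test. Columns are C, D, E, F, G, H; row i has aⱼ where attribute j ∈ Ri, else bᵢⱼ.
Initial tableau (one row per fragment):
  row 1: b11 b12 a3 b14 b15 a6
  row 2: a1 a2 a3 a4 b25 b26
  row 3: a1 a2 a3 a4 a5 b36
No row becomes fully distinguished — the join is lossy.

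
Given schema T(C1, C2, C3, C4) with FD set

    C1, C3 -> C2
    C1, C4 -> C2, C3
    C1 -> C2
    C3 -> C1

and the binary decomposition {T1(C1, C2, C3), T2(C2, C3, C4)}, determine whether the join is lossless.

Yes

Common attributes: T1 ∩ T2 = {C2, C3}.
Closure of {C2, C3}: C3 → C1 applies, adding C1. So (C2, C3)⁺ = {C1, C2, C3}.
This closure contains every attribute of T1, so T1 ∩ T2 → T1. The join is lossless.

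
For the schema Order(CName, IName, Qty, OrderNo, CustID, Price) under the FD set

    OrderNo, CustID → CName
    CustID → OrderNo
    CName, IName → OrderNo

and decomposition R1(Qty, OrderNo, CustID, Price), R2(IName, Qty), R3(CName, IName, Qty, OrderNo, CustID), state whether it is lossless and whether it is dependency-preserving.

Lossless test (chase): Rows 1 and 3 agree on OrderNo, CustID; apply OrderNo, CustID→CName and equate their CName entries. No row becomes fully distinguished — the join is lossy.
Dependency preservation: every FD's attributes lie within a single fragment, so each can be enforced locally — preserved.

lossy but dependency-preserving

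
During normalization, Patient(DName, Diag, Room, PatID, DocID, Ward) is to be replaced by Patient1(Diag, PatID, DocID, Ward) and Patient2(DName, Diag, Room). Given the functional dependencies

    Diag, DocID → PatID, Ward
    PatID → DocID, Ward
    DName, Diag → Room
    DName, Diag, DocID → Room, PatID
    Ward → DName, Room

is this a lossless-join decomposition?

No

Common attributes: Patient1 ∩ Patient2 = {Diag}.
No dependency enlarges {Diag}, so (Diag)⁺ = {Diag}.
The closure contains neither all of Patient1 = {Diag, PatID, DocID, Ward} nor all of Patient2 = {DName, Diag, Room}, so the common attributes are not a superkey of either fragment. The join is lossy.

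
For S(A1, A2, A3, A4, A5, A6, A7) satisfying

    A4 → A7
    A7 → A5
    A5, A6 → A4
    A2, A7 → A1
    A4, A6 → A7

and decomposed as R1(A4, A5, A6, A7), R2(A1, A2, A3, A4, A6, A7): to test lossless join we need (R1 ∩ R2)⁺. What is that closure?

A4, A5, A6, A7

R1 ∩ R2 = {A4, A6, A7}.
A7 → A5 applies, adding A5
Closure: {A4, A5, A6, A7}.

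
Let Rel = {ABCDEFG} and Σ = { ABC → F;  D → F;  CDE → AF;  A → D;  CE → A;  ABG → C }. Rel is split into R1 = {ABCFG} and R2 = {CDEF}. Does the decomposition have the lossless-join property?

Common attributes: R1 ∩ R2 = {CF}.
No dependency enlarges {CF}, so (CF)⁺ = {CF}.
The closure contains neither all of R1 = {ABCFG} nor all of R2 = {CDEF}, so the common attributes are not a superkey of either fragment. The join is lossy.

No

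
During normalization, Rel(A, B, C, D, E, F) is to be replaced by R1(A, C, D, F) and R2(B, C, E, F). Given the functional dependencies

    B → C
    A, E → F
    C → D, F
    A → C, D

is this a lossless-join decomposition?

No

Common attributes: R1 ∩ R2 = {C, F}.
Closure of {C, F}: C → D, F applies, adding D. So (C, F)⁺ = {C, D, F}.
The closure contains neither all of R1 = {A, C, D, F} nor all of R2 = {B, C, E, F}, so the common attributes are not a superkey of either fragment. The join is lossy.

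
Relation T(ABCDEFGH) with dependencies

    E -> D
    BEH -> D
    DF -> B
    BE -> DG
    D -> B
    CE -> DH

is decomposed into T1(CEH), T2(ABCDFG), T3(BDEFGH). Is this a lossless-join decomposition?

No

Chase test. Columns are ABCDEFGH; row i has aⱼ where attribute j ∈ Ti, else bᵢⱼ.
Initial tableau (one row per fragment):
  row 1: b11 b12 a3 b14 a5 b16 b17 a8
  row 2: a1 a2 a3 a4 b25 a6 a7 b28
  row 3: b31 a2 b33 a4 a5 a6 a7 a8
Rows 1 and 3 agree on E; apply E→D and equate their D entries.
Rows 1 and 2 agree on D; apply D→B and equate their B entries.
Rows 1 and 3 agree on BE; apply BE→DG and equate their DG entries.
No row becomes fully distinguished — the join is lossy.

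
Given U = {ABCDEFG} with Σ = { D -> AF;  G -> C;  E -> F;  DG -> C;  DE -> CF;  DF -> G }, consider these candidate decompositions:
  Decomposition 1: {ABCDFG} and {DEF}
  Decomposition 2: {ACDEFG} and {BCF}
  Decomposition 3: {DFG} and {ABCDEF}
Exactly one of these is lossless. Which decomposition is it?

Decomposition 3

Decomposition 1: common = {DF}, closure = {ACDFG} → lossy.
Decomposition 2: common = {CF}, closure = {CF} → lossy.
Decomposition 3: common = {DF}, closure = {ACDFG} → lossless.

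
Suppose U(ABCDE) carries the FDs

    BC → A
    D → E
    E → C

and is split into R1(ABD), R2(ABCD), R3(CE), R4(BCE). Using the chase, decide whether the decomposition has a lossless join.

No

Chase test. Columns are ABCDE; row i has aⱼ where attribute j ∈ Ri, else bᵢⱼ.
Initial tableau (one row per fragment):
  row 1: a1 a2 b13 a4 b15
  row 2: a1 a2 a3 a4 b25
  row 3: b31 b32 a3 b34 a5
  row 4: b41 a2 a3 b44 a5
Rows 2 and 4 agree on BC; apply BC→A and equate their A entries.
Rows 1 and 2 agree on D; apply D→E and equate their E entries.
Rows 1 and 2 agree on E; apply E→C and equate their C entries.
No row becomes fully distinguished — the join is lossy.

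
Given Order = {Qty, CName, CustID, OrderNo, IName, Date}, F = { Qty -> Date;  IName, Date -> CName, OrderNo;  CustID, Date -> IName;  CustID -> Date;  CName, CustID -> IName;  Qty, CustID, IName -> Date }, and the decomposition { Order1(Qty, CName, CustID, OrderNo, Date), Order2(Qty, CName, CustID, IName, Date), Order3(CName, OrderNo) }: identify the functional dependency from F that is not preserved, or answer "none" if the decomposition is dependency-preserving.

Check IName, Date → CName, OrderNo: no single fragment contains all of {CName, OrderNo, IName, Date}, and the restricted closure of {IName, Date} across the fragments never reaches {CName, OrderNo}.
Qty → Date is preserved.
CustID, Date → IName is preserved.
CustID → Date is preserved.
CName, CustID → IName is preserved.
Qty, CustID, IName → Date is preserved.

IName, Date -> CName, OrderNo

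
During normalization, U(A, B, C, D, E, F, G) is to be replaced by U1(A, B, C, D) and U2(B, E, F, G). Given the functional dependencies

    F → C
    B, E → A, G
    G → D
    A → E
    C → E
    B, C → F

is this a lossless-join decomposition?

Common attributes: U1 ∩ U2 = {B}.
No dependency enlarges {B}, so (B)⁺ = {B}.
The closure contains neither all of U1 = {A, B, C, D} nor all of U2 = {B, E, F, G}, so the common attributes are not a superkey of either fragment. The join is lossy.

No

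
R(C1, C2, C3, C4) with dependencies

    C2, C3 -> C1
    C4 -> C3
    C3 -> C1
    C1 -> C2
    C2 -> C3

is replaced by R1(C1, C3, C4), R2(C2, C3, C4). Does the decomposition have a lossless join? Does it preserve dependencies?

lossless and dependency-preserving

Lossless test: (C3, C4)⁺ = {C1, C2, C3, C4}, which contains all of one fragment — lossless.
Dependency preservation: C2, C3 → C1; C1 → C2 are not contained in any single fragment, but the restricted closure of each left-hand side across the fragments still reaches the right-hand side; the remaining FDs each lie inside some fragment. All dependencies are preserved.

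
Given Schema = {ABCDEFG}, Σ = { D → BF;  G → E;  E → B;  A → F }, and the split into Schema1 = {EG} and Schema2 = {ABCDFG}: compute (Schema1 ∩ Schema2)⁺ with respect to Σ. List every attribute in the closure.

Schema1 ∩ Schema2 = {G}.
G → E applies, adding E
E → B applies, adding B
Closure: {BEG}.

BEG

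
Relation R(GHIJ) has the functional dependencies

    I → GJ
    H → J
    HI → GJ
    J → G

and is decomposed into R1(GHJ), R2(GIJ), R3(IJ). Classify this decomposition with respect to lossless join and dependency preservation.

Lossless test (chase): Rows 2 and 3 agree on I; apply I→GJ and equate their GJ entries. No row becomes fully distinguished — the join is lossy.
Dependency preservation: HI → GJ is not contained in any single fragment, but the restricted closure of its left-hand side across the fragments still reaches the right-hand side; the remaining FDs each lie inside some fragment. All dependencies are preserved.

lossy but dependency-preserving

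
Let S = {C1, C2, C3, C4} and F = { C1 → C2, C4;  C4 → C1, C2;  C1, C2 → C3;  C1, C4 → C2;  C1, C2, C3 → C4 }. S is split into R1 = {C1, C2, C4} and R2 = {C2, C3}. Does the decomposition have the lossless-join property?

No

Common attributes: R1 ∩ R2 = {C2}.
No dependency enlarges {C2}, so (C2)⁺ = {C2}.
The closure contains neither all of R1 = {C1, C2, C4} nor all of R2 = {C2, C3}, so the common attributes are not a superkey of either fragment. The join is lossy.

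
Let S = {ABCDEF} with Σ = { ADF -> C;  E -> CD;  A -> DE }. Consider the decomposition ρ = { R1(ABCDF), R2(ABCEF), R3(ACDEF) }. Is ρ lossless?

Yes

Chase test. Columns are ABCDEF; row i has aⱼ where attribute j ∈ Ri, else bᵢⱼ.
Initial tableau (one row per fragment):
  row 1: a1 a2 a3 a4 b15 a6
  row 2: a1 a2 a3 b24 a5 a6
  row 3: a1 b32 a3 a4 a5 a6
Rows 2 and 3 agree on E; apply E→CD and equate their CD entries.
Rows 1 and 2 agree on A; apply A→DE and equate their DE entries.
Row 1 is now all distinguished symbols — the join is lossless.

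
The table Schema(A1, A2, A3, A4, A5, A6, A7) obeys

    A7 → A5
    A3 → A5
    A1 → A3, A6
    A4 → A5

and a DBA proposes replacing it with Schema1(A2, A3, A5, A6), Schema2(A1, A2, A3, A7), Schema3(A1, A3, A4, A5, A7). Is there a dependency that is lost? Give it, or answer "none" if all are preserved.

A1 → A3, A6

Check A1 → A3, A6: no single fragment contains all of {A1, A3, A6}, and the restricted closure of {A1} across the fragments never reaches {A3, A6}.
A7 → A5 is preserved.
A3 → A5 is preserved.
A4 → A5 is preserved.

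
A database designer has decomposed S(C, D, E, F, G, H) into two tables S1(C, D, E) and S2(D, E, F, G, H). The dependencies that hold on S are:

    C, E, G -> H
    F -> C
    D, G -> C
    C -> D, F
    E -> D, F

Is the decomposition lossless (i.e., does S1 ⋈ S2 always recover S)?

Common attributes: S1 ∩ S2 = {D, E}.
Closure of {D, E}: E → D, F applies, adding F; F → C applies, adding C. So (D, E)⁺ = {C, D, E, F}.
This closure contains every attribute of S1, so S1 ∩ S2 → S1. The join is lossless.

Yes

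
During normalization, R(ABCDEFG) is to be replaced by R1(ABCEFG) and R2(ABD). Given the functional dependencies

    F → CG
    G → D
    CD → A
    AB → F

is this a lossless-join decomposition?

Common attributes: R1 ∩ R2 = {AB}.
Closure of {AB}: AB → F applies, adding F; F → CG applies, adding CG; G → D applies, adding D. So (AB)⁺ = {ABCDFG}.
This closure contains every attribute of R2, so R1 ∩ R2 → R2. The join is lossless.

Yes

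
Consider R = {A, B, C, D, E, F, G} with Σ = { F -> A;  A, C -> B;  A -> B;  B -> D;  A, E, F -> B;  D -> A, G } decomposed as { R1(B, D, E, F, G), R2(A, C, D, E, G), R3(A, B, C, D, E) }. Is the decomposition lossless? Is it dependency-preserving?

lossy but dependency-preserving

Lossless test (chase): Rows 2 and 3 agree on A, C; apply A, C→B and equate their B entries. Rows 1 and 2 agree on D; apply D→A, G and equate their A, G entries. Rows 1 and 3 agree on D; apply D→A, G and equate their A, G entries. No row becomes fully distinguished — the join is lossy.
Dependency preservation: F → A; A, E, F → B are not contained in any single fragment, but the restricted closure of each left-hand side across the fragments still reaches the right-hand side; the remaining FDs each lie inside some fragment. All dependencies are preserved.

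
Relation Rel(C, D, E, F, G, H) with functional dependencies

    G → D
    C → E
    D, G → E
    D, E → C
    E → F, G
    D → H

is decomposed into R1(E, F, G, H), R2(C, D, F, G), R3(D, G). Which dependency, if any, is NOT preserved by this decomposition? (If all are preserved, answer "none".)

Check D → H: no single fragment contains all of {D, H}, and the restricted closure of {D} across the fragments never reaches {H}.
G → D is preserved.
C → E is preserved.
D, G → E is preserved.
D, E → C is preserved.
E → F, G is preserved.

D → H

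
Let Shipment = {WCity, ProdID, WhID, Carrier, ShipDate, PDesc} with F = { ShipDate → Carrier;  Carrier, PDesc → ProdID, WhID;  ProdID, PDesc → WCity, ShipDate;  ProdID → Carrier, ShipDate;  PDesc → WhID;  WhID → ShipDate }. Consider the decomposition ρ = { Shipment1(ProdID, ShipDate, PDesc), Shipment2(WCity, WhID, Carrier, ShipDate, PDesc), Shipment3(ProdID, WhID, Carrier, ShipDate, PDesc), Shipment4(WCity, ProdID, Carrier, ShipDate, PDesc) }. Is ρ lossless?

Yes

Chase test. Columns are WCity, ProdID, WhID, Carrier, ShipDate, PDesc; row i has aⱼ where attribute j ∈ Shipmenti, else bᵢⱼ.
Initial tableau (one row per fragment):
  row 1: b11 a2 b13 b14 a5 a6
  row 2: a1 b22 a3 a4 a5 a6
  row 3: b31 a2 a3 a4 a5 a6
  row 4: a1 a2 b43 a4 a5 a6
Rows 1 and 2 agree on ShipDate; apply ShipDate→Carrier and equate their Carrier entries.
Rows 1 and 2 agree on Carrier, PDesc; apply Carrier, PDesc→ProdID, WhID and equate their ProdID, WhID entries.
Rows 1 and 4 agree on Carrier, PDesc; apply Carrier, PDesc→ProdID, WhID and equate their ProdID, WhID entries.
Rows 1 and 2 agree on ProdID, PDesc; apply ProdID, PDesc→WCity, ShipDate and equate their WCity, ShipDate entries.
Rows 1 and 3 agree on ProdID, PDesc; apply ProdID, PDesc→WCity, ShipDate and equate their WCity, ShipDate entries.
Row 1 is now all distinguished symbols — the join is lossless.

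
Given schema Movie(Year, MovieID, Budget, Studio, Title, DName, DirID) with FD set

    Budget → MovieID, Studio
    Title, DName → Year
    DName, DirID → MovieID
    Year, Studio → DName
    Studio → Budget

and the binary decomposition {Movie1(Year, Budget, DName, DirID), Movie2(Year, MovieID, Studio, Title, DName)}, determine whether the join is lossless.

No

Common attributes: Movie1 ∩ Movie2 = {Year, DName}.
No dependency enlarges {Year, DName}, so (Year, DName)⁺ = {Year, DName}.
The closure contains neither all of Movie1 = {Year, Budget, DName, DirID} nor all of Movie2 = {Year, MovieID, Studio, Title, DName}, so the common attributes are not a superkey of either fragment. The join is lossy.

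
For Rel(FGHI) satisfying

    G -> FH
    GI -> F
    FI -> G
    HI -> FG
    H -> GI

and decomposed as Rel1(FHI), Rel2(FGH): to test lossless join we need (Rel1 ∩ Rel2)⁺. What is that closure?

Rel1 ∩ Rel2 = {FH}.
H → GI applies, adding GI
Closure: {FGHI}.

FGHI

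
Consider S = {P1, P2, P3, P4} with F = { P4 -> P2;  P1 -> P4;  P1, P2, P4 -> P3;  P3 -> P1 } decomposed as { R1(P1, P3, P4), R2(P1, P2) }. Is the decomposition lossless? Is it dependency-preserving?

lossless but not dependency-preserving

Lossless test: (P1)⁺ = {P1, P2, P3, P4}, which contains all of one fragment — lossless.
Dependency preservation: the restricted closure of {P4} across the fragments never reaches {P2}, so P4 → P2 cannot be enforced without a join — not preserved.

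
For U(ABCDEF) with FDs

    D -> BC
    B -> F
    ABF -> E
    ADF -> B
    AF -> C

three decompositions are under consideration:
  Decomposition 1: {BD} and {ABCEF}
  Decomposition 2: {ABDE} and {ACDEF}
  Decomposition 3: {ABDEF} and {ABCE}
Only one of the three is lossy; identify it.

Decomposition 1: common = {B}, closure = {BF} → lossy.
Decomposition 2: common = {ADE}, closure = {ABCDEF} → lossless.
Decomposition 3: common = {ABE}, closure = {ABCEF} → lossless.

Decomposition 1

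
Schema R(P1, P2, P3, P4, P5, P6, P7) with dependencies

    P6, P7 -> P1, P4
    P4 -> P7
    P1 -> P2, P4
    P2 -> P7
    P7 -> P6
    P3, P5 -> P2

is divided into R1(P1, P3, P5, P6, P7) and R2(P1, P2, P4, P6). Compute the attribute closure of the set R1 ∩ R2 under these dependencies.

P1, P2, P4, P6, P7

R1 ∩ R2 = {P1, P6}.
P1 → P2, P4 applies, adding P2, P4
P2 → P7 applies, adding P7
Closure: {P1, P2, P4, P6, P7}.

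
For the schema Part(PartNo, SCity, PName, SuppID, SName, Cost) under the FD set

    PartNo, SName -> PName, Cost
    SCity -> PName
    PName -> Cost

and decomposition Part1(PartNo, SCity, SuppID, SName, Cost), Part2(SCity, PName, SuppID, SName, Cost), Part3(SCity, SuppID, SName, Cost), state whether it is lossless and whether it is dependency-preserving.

lossless but not dependency-preserving

Lossless test (chase): Rows 1 and 2 agree on SCity; apply SCity→PName and equate their PName entries. Rows 1 and 3 agree on SCity; apply SCity→PName and equate their PName entries. Row 1 is now all distinguished symbols — the join is lossless.
Dependency preservation: the restricted closure of {PartNo, SName} across the fragments never reaches {PName, Cost}, so PartNo, SName → PName, Cost cannot be enforced without a join — not preserved.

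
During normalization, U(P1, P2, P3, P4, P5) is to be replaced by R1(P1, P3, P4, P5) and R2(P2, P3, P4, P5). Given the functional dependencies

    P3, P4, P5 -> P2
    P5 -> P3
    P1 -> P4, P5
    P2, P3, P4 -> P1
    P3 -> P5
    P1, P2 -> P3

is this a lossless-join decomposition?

Common attributes: R1 ∩ R2 = {P3, P4, P5}.
Closure of {P3, P4, P5}: P3, P4, P5 → P2 applies, adding P2; P2, P3, P4 → P1 applies, adding P1. So (P3, P4, P5)⁺ = {P1, P2, P3, P4, P5}.
This closure contains every attribute of R1, so R1 ∩ R2 → R1. The join is lossless.

Yes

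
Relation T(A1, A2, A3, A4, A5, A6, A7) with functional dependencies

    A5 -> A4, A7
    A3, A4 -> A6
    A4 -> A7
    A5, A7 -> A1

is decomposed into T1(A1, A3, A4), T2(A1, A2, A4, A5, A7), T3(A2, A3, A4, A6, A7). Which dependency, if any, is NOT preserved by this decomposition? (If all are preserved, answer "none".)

A5 → A4, A7 lies within T2.
A3, A4 → A6 lies within T3.
A4 → A7 lies within T2.
A5, A7 → A1 lies within T2.
Every dependency is enforceable on the fragments, so the decomposition is dependency-preserving.

none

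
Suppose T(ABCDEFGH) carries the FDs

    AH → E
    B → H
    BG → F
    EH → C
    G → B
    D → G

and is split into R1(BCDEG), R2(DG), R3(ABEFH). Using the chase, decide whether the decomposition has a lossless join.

No

Chase test. Columns are ABCDEFGH; row i has aⱼ where attribute j ∈ Ri, else bᵢⱼ.
Initial tableau (one row per fragment):
  row 1: b11 a2 a3 a4 a5 b16 a7 b18
  row 2: b21 b22 b23 a4 b25 b26 a7 b28
  row 3: a1 a2 b33 b34 a5 a6 b37 a8
Rows 1 and 3 agree on B; apply B→H and equate their H entries.
Rows 1 and 3 agree on EH; apply EH→C and equate their C entries.
Rows 1 and 2 agree on G; apply G→B and equate their B entries.
Rows 1 and 2 agree on B; apply B→H and equate their H entries.
Rows 1 and 2 agree on BG; apply BG→F and equate their F entries.
No row becomes fully distinguished — the join is lossy.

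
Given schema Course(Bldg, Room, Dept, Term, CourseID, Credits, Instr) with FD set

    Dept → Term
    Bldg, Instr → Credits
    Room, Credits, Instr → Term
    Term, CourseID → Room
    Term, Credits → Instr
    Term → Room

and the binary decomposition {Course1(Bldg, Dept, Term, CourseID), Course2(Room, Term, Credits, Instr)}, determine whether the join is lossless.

Common attributes: Course1 ∩ Course2 = {Term}.
Closure of {Term}: Term → Room applies, adding Room. So (Term)⁺ = {Room, Term}.
The closure contains neither all of Course1 = {Bldg, Dept, Term, CourseID} nor all of Course2 = {Room, Term, Credits, Instr}, so the common attributes are not a superkey of either fragment. The join is lossy.

No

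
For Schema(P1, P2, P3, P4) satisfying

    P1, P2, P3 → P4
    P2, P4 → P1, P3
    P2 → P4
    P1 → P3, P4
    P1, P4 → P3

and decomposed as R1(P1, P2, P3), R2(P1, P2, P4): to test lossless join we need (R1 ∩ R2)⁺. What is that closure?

R1 ∩ R2 = {P1, P2}.
P2 → P4 applies, adding P4
P1 → P3, P4 applies, adding P3
Closure: {P1, P2, P3, P4}.

P1, P2, P3, P4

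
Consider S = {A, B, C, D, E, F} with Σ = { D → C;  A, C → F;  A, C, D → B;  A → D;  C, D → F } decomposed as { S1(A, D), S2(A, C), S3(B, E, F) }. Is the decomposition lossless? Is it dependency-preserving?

Lossless test (chase): Rows 1 and 2 agree on A; apply A→D and equate their D entries. Rows 1 and 2 agree on D; apply D→C and equate their C entries. Rows 1 and 2 agree on A, C; apply A, C→F and equate their F entries. Rows 1 and 2 agree on A, C, D; apply A, C, D→B and equate their B entries. No row becomes fully distinguished — the join is lossy.
Dependency preservation: the restricted closure of {D} across the fragments never reaches {C}, so D → C cannot be enforced without a join — not preserved.

lossy and not dependency-preserving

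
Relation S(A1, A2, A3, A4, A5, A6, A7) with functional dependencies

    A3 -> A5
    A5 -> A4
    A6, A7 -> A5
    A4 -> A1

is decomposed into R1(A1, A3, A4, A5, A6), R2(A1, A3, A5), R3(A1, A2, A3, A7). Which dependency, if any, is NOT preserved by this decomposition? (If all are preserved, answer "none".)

A6, A7 -> A5

Check A6, A7 → A5: no single fragment contains all of {A5, A6, A7}, and the restricted closure of {A6, A7} across the fragments never reaches {A5}.
A3 → A5 is preserved.
A5 → A4 is preserved.
A4 → A1 is preserved.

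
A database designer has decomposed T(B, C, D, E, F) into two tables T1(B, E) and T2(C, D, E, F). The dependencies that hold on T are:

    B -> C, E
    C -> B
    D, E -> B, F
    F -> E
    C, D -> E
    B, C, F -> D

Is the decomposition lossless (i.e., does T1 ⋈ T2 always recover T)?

No

Common attributes: T1 ∩ T2 = {E}.
No dependency enlarges {E}, so (E)⁺ = {E}.
The closure contains neither all of T1 = {B, E} nor all of T2 = {C, D, E, F}, so the common attributes are not a superkey of either fragment. The join is lossy.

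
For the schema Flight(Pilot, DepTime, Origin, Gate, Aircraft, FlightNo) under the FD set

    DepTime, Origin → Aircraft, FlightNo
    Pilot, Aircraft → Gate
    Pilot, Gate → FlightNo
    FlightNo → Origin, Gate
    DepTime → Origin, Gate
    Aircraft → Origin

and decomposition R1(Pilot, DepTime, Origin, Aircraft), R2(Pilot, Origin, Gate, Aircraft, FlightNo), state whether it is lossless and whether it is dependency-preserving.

Lossless test: (Pilot, Origin, Aircraft)⁺ = {Pilot, Origin, Gate, Aircraft, FlightNo}, which contains all of one fragment — lossless.
Dependency preservation: the restricted closure of {DepTime, Origin} across the fragments never reaches {Aircraft, FlightNo}, so DepTime, Origin → Aircraft, FlightNo cannot be enforced without a join — not preserved.

lossless but not dependency-preserving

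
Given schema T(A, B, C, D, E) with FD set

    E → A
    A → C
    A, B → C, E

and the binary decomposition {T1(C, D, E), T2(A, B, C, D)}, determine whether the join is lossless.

No

Common attributes: T1 ∩ T2 = {C, D}.
No dependency enlarges {C, D}, so (C, D)⁺ = {C, D}.
The closure contains neither all of T1 = {C, D, E} nor all of T2 = {A, B, C, D}, so the common attributes are not a superkey of either fragment. The join is lossy.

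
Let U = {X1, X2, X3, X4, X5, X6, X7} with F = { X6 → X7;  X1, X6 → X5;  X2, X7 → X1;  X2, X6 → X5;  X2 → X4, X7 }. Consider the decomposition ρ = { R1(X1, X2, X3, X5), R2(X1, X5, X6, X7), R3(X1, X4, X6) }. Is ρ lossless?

Chase test. Columns are X1, X2, X3, X4, X5, X6, X7; row i has aⱼ where attribute j ∈ Ri, else bᵢⱼ.
Initial tableau (one row per fragment):
  row 1: a1 a2 a3 b14 a5 b16 b17
  row 2: a1 b22 b23 b24 a5 a6 a7
  row 3: a1 b32 b33 a4 b35 a6 b37
Rows 2 and 3 agree on X6; apply X6→X7 and equate their X7 entries.
Rows 2 and 3 agree on X1, X6; apply X1, X6→X5 and equate their X5 entries.
No row becomes fully distinguished — the join is lossy.

No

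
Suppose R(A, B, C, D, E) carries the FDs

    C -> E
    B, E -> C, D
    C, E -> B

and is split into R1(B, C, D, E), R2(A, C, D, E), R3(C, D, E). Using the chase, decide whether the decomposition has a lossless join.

Chase test. Columns are A, B, C, D, E; row i has aⱼ where attribute j ∈ Ri, else bᵢⱼ.
Initial tableau (one row per fragment):
  row 1: b11 a2 a3 a4 a5
  row 2: a1 b22 a3 a4 a5
  row 3: b31 b32 a3 a4 a5
Rows 1 and 2 agree on C, E; apply C, E→B and equate their B entries.
Rows 1 and 3 agree on C, E; apply C, E→B and equate their B entries.
Row 2 is now all distinguished symbols — the join is lossless.

Yes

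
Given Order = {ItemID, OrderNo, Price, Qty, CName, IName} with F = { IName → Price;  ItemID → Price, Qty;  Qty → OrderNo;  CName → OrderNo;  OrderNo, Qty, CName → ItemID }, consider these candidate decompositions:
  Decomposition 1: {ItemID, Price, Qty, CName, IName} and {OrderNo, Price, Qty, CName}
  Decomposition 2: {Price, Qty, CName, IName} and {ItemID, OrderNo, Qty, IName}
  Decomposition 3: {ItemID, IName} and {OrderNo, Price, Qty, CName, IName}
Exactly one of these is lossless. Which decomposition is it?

Decomposition 1

Decomposition 1: common = {Price, Qty, CName}, closure = {ItemID, OrderNo, Price, Qty, CName} → lossless.
Decomposition 2: common = {Qty, IName}, closure = {OrderNo, Price, Qty, IName} → lossy.
Decomposition 3: common = {IName}, closure = {Price, IName} → lossy.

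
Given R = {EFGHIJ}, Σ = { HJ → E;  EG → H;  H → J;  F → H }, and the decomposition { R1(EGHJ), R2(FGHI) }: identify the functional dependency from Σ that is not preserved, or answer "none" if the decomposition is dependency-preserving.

none

HJ → E lies within R1.
EG → H lies within R1.
H → J lies within R1.
F → H lies within R2.
Every dependency is enforceable on the fragments, so the decomposition is dependency-preserving.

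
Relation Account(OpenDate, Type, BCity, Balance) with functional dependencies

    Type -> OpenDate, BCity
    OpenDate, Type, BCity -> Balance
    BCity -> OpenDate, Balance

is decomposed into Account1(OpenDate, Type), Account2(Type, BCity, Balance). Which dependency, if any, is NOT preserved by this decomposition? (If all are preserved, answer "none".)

Check BCity → OpenDate, Balance: no single fragment contains all of {OpenDate, BCity, Balance}, and the restricted closure of {BCity} across the fragments never reaches {OpenDate, Balance}.
Type → OpenDate, BCity is preserved.
OpenDate, Type, BCity → Balance is preserved.

BCity -> OpenDate, Balance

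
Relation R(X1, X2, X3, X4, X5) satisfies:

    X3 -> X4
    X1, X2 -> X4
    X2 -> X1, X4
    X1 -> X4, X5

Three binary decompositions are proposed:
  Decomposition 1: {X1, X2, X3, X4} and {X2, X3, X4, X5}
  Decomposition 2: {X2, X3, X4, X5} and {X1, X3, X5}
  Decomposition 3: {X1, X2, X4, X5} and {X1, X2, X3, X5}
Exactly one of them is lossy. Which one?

Decomposition 2

Decomposition 1: common = {X2, X3, X4}, closure = {X1, X2, X3, X4, X5} → lossless.
Decomposition 2: common = {X3, X5}, closure = {X3, X4, X5} → lossy.
Decomposition 3: common = {X1, X2, X5}, closure = {X1, X2, X4, X5} → lossless.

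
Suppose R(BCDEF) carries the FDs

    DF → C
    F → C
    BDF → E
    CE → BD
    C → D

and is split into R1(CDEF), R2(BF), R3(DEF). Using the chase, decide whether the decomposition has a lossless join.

No

Chase test. Columns are BCDEF; row i has aⱼ where attribute j ∈ Ri, else bᵢⱼ.
Initial tableau (one row per fragment):
  row 1: b11 a2 a3 a4 a5
  row 2: a1 b22 b23 b24 a5
  row 3: b31 b32 a3 a4 a5
Rows 1 and 3 agree on DF; apply DF→C and equate their C entries.
Rows 1 and 2 agree on F; apply F→C and equate their C entries.
Rows 1 and 3 agree on CE; apply CE→BD and equate their BD entries.
Rows 1 and 2 agree on C; apply C→D and equate their D entries.
No row becomes fully distinguished — the join is lossy.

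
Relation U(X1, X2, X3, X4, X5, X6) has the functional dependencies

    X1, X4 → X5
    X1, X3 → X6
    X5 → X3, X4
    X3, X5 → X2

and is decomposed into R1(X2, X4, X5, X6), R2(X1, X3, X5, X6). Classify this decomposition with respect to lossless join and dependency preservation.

Lossless test: (X5, X6)⁺ = {X2, X3, X4, X5, X6}, which contains all of one fragment — lossless.
Dependency preservation: the restricted closure of {X1, X4} across the fragments never reaches {X5}, so X1, X4 → X5 cannot be enforced without a join — not preserved.

lossless but not dependency-preserving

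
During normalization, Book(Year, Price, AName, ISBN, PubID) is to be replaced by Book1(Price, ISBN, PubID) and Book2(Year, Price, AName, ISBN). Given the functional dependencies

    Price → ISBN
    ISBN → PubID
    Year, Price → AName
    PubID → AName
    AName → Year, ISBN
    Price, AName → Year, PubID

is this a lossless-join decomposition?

Yes

Common attributes: Book1 ∩ Book2 = {Price, ISBN}.
Closure of {Price, ISBN}: ISBN → PubID applies, adding PubID; PubID → AName applies, adding AName; AName → Year, ISBN applies, adding Year. So (Price, ISBN)⁺ = {Year, Price, AName, ISBN, PubID}.
This closure contains every attribute of Book1, so Book1 ∩ Book2 → Book1. The join is lossless.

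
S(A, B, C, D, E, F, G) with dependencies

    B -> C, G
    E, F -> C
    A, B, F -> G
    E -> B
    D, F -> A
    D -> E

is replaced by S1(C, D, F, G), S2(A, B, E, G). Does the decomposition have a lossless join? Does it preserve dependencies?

lossy and not dependency-preserving

Lossless test: (G)⁺ = {G}, which is a superkey of neither fragment — lossy.
Dependency preservation: the restricted closure of {B} across the fragments never reaches {C, G}, so B → C, G cannot be enforced without a join — not preserved.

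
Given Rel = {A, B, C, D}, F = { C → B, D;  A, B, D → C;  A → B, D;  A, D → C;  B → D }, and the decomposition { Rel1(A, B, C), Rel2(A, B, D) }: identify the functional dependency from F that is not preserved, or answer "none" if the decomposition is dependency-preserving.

none

C → B, D: restricted closure across fragments reaches B, D.
A, B, D → C: restricted closure across fragments reaches C.
A → B, D lies within Rel2.
A, D → C: restricted closure across fragments reaches C.
B → D lies within Rel2.
Every dependency is enforceable on the fragments, so the decomposition is dependency-preserving.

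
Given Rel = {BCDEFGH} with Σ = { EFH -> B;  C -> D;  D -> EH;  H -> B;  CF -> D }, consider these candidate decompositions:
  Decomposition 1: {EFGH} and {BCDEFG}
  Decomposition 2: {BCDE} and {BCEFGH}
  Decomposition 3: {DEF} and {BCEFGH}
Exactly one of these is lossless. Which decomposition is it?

Decomposition 1: common = {EFG}, closure = {EFG} → lossy.
Decomposition 2: common = {BCE}, closure = {BCDEH} → lossless.
Decomposition 3: common = {EF}, closure = {EF} → lossy.

Decomposition 2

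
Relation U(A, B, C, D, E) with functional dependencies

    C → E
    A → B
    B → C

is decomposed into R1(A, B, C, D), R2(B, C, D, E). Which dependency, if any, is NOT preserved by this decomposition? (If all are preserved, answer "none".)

C → E lies within R2.
A → B lies within R1.
B → C lies within R1.
Every dependency is enforceable on the fragments, so the decomposition is dependency-preserving.

none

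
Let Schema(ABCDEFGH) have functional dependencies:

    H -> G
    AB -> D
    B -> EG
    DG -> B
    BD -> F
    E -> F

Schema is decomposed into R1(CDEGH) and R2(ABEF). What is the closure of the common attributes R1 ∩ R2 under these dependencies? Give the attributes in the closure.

EF

R1 ∩ R2 = {E}.
E → F applies, adding F
Closure: {EF}.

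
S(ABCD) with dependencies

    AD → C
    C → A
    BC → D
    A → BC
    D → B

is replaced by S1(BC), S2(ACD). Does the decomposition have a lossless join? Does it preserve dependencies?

Lossless test: (C)⁺ = {ABCD}, which contains all of one fragment — lossless.
Dependency preservation: the restricted closure of {D} across the fragments never reaches {B}, so D → B cannot be enforced without a join — not preserved.

lossless but not dependency-preserving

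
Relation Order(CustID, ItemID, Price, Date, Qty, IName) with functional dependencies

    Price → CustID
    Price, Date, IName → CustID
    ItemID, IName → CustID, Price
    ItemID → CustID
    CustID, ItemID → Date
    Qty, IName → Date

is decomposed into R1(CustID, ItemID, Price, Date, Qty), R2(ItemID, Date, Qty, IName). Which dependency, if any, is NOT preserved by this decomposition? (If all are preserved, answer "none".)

ItemID, IName → CustID, Price

Check ItemID, IName → CustID, Price: no single fragment contains all of {CustID, ItemID, Price, IName}, and the restricted closure of {ItemID, IName} across the fragments never reaches {CustID, Price}.
Price → CustID is preserved.
Price, Date, IName → CustID is preserved.
ItemID → CustID is preserved.
CustID, ItemID → Date is preserved.
Qty, IName → Date is preserved.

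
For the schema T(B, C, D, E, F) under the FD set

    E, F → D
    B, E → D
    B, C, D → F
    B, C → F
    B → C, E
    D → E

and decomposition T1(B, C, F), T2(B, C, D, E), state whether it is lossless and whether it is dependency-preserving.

Lossless test: (B, C)⁺ = {B, C, D, E, F}, which contains all of one fragment — lossless.
Dependency preservation: the restricted closure of {E, F} across the fragments never reaches {D}, so E, F → D cannot be enforced without a join — not preserved.

lossless but not dependency-preserving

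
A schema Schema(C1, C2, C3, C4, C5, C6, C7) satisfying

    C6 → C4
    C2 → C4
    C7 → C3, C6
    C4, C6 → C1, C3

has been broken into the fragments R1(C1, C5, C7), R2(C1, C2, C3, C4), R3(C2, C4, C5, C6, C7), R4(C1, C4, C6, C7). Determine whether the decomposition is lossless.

Chase test. Columns are C1, C2, C3, C4, C5, C6, C7; row i has aⱼ where attribute j ∈ Ri, else bᵢⱼ.
Initial tableau (one row per fragment):
  row 1: a1 b12 b13 b14 a5 b16 a7
  row 2: a1 a2 a3 a4 b25 b26 b27
  row 3: b31 a2 b33 a4 a5 a6 a7
  row 4: a1 b42 b43 a4 b45 a6 a7
Rows 1 and 3 agree on C7; apply C7→C3, C6 and equate their C3, C6 entries.
Rows 1 and 4 agree on C7; apply C7→C3, C6 and equate their C3, C6 entries.
Rows 3 and 4 agree on C4, C6; apply C4, C6→C1, C3 and equate their C1, C3 entries.
Rows 1 and 3 agree on C6; apply C6→C4 and equate their C4 entries.
No row becomes fully distinguished — the join is lossy.

No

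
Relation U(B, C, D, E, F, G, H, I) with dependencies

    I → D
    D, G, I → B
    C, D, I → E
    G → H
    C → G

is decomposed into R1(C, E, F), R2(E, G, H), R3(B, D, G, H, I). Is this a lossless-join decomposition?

No

Chase test. Columns are B, C, D, E, F, G, H, I; row i has aⱼ where attribute j ∈ Ri, else bᵢⱼ.
Initial tableau (one row per fragment):
  row 1: b11 a2 b13 a4 a5 b16 b17 b18
  row 2: b21 b22 b23 a4 b25 a6 a7 b28
  row 3: a1 b32 a3 b34 b35 a6 a7 a8
No row becomes fully distinguished — the join is lossy.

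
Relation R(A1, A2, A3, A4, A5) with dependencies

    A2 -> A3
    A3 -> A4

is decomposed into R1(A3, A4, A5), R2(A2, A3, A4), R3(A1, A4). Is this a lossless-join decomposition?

No

Chase test. Columns are A1, A2, A3, A4, A5; row i has aⱼ where attribute j ∈ Ri, else bᵢⱼ.
Initial tableau (one row per fragment):
  row 1: b11 b12 a3 a4 a5
  row 2: b21 a2 a3 a4 b25
  row 3: a1 b32 b33 a4 b35
No row becomes fully distinguished — the join is lossy.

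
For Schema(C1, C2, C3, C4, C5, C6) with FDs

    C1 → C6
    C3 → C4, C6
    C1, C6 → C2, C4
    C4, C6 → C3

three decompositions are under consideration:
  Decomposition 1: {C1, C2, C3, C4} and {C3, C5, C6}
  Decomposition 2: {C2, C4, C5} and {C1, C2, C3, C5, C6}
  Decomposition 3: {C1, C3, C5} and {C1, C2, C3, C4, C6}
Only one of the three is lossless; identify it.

Decomposition 3

Decomposition 1: common = {C3}, closure = {C3, C4, C6} → lossy.
Decomposition 2: common = {C2, C5}, closure = {C2, C5} → lossy.
Decomposition 3: common = {C1, C3}, closure = {C1, C2, C3, C4, C6} → lossless.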